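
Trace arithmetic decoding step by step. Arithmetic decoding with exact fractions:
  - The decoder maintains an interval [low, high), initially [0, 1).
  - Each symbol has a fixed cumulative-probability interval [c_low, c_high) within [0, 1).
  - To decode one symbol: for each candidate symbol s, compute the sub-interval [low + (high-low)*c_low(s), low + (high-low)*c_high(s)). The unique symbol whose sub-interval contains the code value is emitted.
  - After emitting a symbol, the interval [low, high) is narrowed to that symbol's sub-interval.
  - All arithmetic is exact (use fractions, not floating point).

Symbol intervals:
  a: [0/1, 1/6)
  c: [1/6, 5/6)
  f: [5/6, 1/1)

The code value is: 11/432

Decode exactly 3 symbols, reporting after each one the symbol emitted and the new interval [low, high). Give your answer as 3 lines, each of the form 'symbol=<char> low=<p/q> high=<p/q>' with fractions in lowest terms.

Step 1: interval [0/1, 1/1), width = 1/1 - 0/1 = 1/1
  'a': [0/1 + 1/1*0/1, 0/1 + 1/1*1/6) = [0/1, 1/6) <- contains code 11/432
  'c': [0/1 + 1/1*1/6, 0/1 + 1/1*5/6) = [1/6, 5/6)
  'f': [0/1 + 1/1*5/6, 0/1 + 1/1*1/1) = [5/6, 1/1)
  emit 'a', narrow to [0/1, 1/6)
Step 2: interval [0/1, 1/6), width = 1/6 - 0/1 = 1/6
  'a': [0/1 + 1/6*0/1, 0/1 + 1/6*1/6) = [0/1, 1/36) <- contains code 11/432
  'c': [0/1 + 1/6*1/6, 0/1 + 1/6*5/6) = [1/36, 5/36)
  'f': [0/1 + 1/6*5/6, 0/1 + 1/6*1/1) = [5/36, 1/6)
  emit 'a', narrow to [0/1, 1/36)
Step 3: interval [0/1, 1/36), width = 1/36 - 0/1 = 1/36
  'a': [0/1 + 1/36*0/1, 0/1 + 1/36*1/6) = [0/1, 1/216)
  'c': [0/1 + 1/36*1/6, 0/1 + 1/36*5/6) = [1/216, 5/216)
  'f': [0/1 + 1/36*5/6, 0/1 + 1/36*1/1) = [5/216, 1/36) <- contains code 11/432
  emit 'f', narrow to [5/216, 1/36)

Answer: symbol=a low=0/1 high=1/6
symbol=a low=0/1 high=1/36
symbol=f low=5/216 high=1/36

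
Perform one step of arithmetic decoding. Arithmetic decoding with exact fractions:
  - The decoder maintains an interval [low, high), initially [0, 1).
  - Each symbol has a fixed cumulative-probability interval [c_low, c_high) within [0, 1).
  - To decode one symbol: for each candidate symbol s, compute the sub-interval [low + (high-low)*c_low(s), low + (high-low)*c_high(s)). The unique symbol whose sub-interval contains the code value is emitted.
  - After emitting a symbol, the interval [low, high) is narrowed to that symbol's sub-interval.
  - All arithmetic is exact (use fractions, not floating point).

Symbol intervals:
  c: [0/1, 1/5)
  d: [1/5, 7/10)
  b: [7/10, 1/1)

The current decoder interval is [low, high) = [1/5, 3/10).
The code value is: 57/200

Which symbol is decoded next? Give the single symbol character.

Interval width = high − low = 3/10 − 1/5 = 1/10
Scaled code = (code − low) / width = (57/200 − 1/5) / 1/10 = 17/20
  c: [0/1, 1/5) 
  d: [1/5, 7/10) 
  b: [7/10, 1/1) ← scaled code falls here ✓

Answer: b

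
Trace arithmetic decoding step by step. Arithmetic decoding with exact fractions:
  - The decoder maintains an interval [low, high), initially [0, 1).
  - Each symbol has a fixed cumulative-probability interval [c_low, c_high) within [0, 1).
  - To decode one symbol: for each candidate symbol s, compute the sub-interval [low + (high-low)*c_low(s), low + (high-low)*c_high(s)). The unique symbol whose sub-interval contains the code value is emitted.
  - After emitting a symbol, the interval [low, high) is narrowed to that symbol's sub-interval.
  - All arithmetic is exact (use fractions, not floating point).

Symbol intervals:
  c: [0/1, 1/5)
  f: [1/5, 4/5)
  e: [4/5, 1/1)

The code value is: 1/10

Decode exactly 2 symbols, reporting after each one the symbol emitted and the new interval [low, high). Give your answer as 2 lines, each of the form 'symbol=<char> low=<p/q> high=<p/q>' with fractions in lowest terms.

Answer: symbol=c low=0/1 high=1/5
symbol=f low=1/25 high=4/25

Derivation:
Step 1: interval [0/1, 1/1), width = 1/1 - 0/1 = 1/1
  'c': [0/1 + 1/1*0/1, 0/1 + 1/1*1/5) = [0/1, 1/5) <- contains code 1/10
  'f': [0/1 + 1/1*1/5, 0/1 + 1/1*4/5) = [1/5, 4/5)
  'e': [0/1 + 1/1*4/5, 0/1 + 1/1*1/1) = [4/5, 1/1)
  emit 'c', narrow to [0/1, 1/5)
Step 2: interval [0/1, 1/5), width = 1/5 - 0/1 = 1/5
  'c': [0/1 + 1/5*0/1, 0/1 + 1/5*1/5) = [0/1, 1/25)
  'f': [0/1 + 1/5*1/5, 0/1 + 1/5*4/5) = [1/25, 4/25) <- contains code 1/10
  'e': [0/1 + 1/5*4/5, 0/1 + 1/5*1/1) = [4/25, 1/5)
  emit 'f', narrow to [1/25, 4/25)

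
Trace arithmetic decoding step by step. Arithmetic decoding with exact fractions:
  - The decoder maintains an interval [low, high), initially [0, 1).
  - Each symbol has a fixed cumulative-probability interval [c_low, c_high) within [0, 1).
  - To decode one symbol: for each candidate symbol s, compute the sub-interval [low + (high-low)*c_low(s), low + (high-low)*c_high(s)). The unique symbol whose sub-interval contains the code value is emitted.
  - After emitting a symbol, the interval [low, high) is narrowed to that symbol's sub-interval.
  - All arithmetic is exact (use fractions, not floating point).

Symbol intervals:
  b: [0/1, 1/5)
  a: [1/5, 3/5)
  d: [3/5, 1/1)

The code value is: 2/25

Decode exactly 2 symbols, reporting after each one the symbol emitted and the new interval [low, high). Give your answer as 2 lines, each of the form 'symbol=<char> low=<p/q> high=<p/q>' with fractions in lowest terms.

Answer: symbol=b low=0/1 high=1/5
symbol=a low=1/25 high=3/25

Derivation:
Step 1: interval [0/1, 1/1), width = 1/1 - 0/1 = 1/1
  'b': [0/1 + 1/1*0/1, 0/1 + 1/1*1/5) = [0/1, 1/5) <- contains code 2/25
  'a': [0/1 + 1/1*1/5, 0/1 + 1/1*3/5) = [1/5, 3/5)
  'd': [0/1 + 1/1*3/5, 0/1 + 1/1*1/1) = [3/5, 1/1)
  emit 'b', narrow to [0/1, 1/5)
Step 2: interval [0/1, 1/5), width = 1/5 - 0/1 = 1/5
  'b': [0/1 + 1/5*0/1, 0/1 + 1/5*1/5) = [0/1, 1/25)
  'a': [0/1 + 1/5*1/5, 0/1 + 1/5*3/5) = [1/25, 3/25) <- contains code 2/25
  'd': [0/1 + 1/5*3/5, 0/1 + 1/5*1/1) = [3/25, 1/5)
  emit 'a', narrow to [1/25, 3/25)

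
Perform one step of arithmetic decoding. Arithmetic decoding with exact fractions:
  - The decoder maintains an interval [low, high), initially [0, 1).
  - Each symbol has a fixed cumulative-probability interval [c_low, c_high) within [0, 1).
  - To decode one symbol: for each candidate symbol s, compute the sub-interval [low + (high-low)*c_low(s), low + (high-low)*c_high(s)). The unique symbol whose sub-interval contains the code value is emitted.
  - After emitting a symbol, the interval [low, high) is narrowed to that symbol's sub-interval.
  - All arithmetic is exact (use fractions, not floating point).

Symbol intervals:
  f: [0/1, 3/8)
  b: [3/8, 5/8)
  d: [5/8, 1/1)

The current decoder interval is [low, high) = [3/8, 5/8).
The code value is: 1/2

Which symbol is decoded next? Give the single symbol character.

Answer: b

Derivation:
Interval width = high − low = 5/8 − 3/8 = 1/4
Scaled code = (code − low) / width = (1/2 − 3/8) / 1/4 = 1/2
  f: [0/1, 3/8) 
  b: [3/8, 5/8) ← scaled code falls here ✓
  d: [5/8, 1/1) 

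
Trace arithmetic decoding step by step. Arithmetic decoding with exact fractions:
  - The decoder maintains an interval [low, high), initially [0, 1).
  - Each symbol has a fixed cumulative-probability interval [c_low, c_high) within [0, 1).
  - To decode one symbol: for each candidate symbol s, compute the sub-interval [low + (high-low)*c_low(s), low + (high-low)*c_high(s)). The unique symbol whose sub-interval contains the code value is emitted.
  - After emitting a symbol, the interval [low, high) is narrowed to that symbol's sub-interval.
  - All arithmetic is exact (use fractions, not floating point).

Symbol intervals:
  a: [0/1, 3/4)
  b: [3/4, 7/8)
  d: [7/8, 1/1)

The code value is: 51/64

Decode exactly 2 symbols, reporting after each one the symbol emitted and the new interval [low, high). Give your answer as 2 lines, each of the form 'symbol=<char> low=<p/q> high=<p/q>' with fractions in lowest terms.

Step 1: interval [0/1, 1/1), width = 1/1 - 0/1 = 1/1
  'a': [0/1 + 1/1*0/1, 0/1 + 1/1*3/4) = [0/1, 3/4)
  'b': [0/1 + 1/1*3/4, 0/1 + 1/1*7/8) = [3/4, 7/8) <- contains code 51/64
  'd': [0/1 + 1/1*7/8, 0/1 + 1/1*1/1) = [7/8, 1/1)
  emit 'b', narrow to [3/4, 7/8)
Step 2: interval [3/4, 7/8), width = 7/8 - 3/4 = 1/8
  'a': [3/4 + 1/8*0/1, 3/4 + 1/8*3/4) = [3/4, 27/32) <- contains code 51/64
  'b': [3/4 + 1/8*3/4, 3/4 + 1/8*7/8) = [27/32, 55/64)
  'd': [3/4 + 1/8*7/8, 3/4 + 1/8*1/1) = [55/64, 7/8)
  emit 'a', narrow to [3/4, 27/32)

Answer: symbol=b low=3/4 high=7/8
symbol=a low=3/4 high=27/32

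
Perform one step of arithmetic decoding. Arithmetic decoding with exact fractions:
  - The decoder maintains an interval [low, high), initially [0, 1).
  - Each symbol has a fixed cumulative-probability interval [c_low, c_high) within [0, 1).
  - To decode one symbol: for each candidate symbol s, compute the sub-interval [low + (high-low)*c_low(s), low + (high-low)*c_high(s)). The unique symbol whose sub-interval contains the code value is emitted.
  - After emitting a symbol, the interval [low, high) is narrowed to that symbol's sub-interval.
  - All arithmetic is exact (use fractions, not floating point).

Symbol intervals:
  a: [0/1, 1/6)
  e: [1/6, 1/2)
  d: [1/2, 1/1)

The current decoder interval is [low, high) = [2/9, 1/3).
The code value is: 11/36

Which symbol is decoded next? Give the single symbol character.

Interval width = high − low = 1/3 − 2/9 = 1/9
Scaled code = (code − low) / width = (11/36 − 2/9) / 1/9 = 3/4
  a: [0/1, 1/6) 
  e: [1/6, 1/2) 
  d: [1/2, 1/1) ← scaled code falls here ✓

Answer: d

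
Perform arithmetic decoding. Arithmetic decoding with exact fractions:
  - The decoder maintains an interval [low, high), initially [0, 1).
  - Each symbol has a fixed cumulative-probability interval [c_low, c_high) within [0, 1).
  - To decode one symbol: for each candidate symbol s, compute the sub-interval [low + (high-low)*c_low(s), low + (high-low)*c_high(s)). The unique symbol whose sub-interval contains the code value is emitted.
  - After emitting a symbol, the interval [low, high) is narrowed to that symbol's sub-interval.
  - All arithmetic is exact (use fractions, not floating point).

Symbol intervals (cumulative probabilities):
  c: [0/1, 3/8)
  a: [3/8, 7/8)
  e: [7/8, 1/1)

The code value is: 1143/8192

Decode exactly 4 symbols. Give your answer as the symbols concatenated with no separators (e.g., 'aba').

Answer: ccee

Derivation:
Step 1: interval [0/1, 1/1), width = 1/1 - 0/1 = 1/1
  'c': [0/1 + 1/1*0/1, 0/1 + 1/1*3/8) = [0/1, 3/8) <- contains code 1143/8192
  'a': [0/1 + 1/1*3/8, 0/1 + 1/1*7/8) = [3/8, 7/8)
  'e': [0/1 + 1/1*7/8, 0/1 + 1/1*1/1) = [7/8, 1/1)
  emit 'c', narrow to [0/1, 3/8)
Step 2: interval [0/1, 3/8), width = 3/8 - 0/1 = 3/8
  'c': [0/1 + 3/8*0/1, 0/1 + 3/8*3/8) = [0/1, 9/64) <- contains code 1143/8192
  'a': [0/1 + 3/8*3/8, 0/1 + 3/8*7/8) = [9/64, 21/64)
  'e': [0/1 + 3/8*7/8, 0/1 + 3/8*1/1) = [21/64, 3/8)
  emit 'c', narrow to [0/1, 9/64)
Step 3: interval [0/1, 9/64), width = 9/64 - 0/1 = 9/64
  'c': [0/1 + 9/64*0/1, 0/1 + 9/64*3/8) = [0/1, 27/512)
  'a': [0/1 + 9/64*3/8, 0/1 + 9/64*7/8) = [27/512, 63/512)
  'e': [0/1 + 9/64*7/8, 0/1 + 9/64*1/1) = [63/512, 9/64) <- contains code 1143/8192
  emit 'e', narrow to [63/512, 9/64)
Step 4: interval [63/512, 9/64), width = 9/64 - 63/512 = 9/512
  'c': [63/512 + 9/512*0/1, 63/512 + 9/512*3/8) = [63/512, 531/4096)
  'a': [63/512 + 9/512*3/8, 63/512 + 9/512*7/8) = [531/4096, 567/4096)
  'e': [63/512 + 9/512*7/8, 63/512 + 9/512*1/1) = [567/4096, 9/64) <- contains code 1143/8192
  emit 'e', narrow to [567/4096, 9/64)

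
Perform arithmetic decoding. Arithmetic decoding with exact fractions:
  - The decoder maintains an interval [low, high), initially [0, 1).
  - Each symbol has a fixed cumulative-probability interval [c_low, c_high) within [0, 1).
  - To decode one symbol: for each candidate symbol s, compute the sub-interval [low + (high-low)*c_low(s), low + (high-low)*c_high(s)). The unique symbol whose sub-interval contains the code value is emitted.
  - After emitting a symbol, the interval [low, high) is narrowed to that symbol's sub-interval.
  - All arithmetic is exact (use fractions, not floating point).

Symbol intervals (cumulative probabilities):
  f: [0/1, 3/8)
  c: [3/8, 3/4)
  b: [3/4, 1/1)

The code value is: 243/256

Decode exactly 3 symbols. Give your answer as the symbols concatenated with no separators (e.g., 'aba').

Step 1: interval [0/1, 1/1), width = 1/1 - 0/1 = 1/1
  'f': [0/1 + 1/1*0/1, 0/1 + 1/1*3/8) = [0/1, 3/8)
  'c': [0/1 + 1/1*3/8, 0/1 + 1/1*3/4) = [3/8, 3/4)
  'b': [0/1 + 1/1*3/4, 0/1 + 1/1*1/1) = [3/4, 1/1) <- contains code 243/256
  emit 'b', narrow to [3/4, 1/1)
Step 2: interval [3/4, 1/1), width = 1/1 - 3/4 = 1/4
  'f': [3/4 + 1/4*0/1, 3/4 + 1/4*3/8) = [3/4, 27/32)
  'c': [3/4 + 1/4*3/8, 3/4 + 1/4*3/4) = [27/32, 15/16)
  'b': [3/4 + 1/4*3/4, 3/4 + 1/4*1/1) = [15/16, 1/1) <- contains code 243/256
  emit 'b', narrow to [15/16, 1/1)
Step 3: interval [15/16, 1/1), width = 1/1 - 15/16 = 1/16
  'f': [15/16 + 1/16*0/1, 15/16 + 1/16*3/8) = [15/16, 123/128) <- contains code 243/256
  'c': [15/16 + 1/16*3/8, 15/16 + 1/16*3/4) = [123/128, 63/64)
  'b': [15/16 + 1/16*3/4, 15/16 + 1/16*1/1) = [63/64, 1/1)
  emit 'f', narrow to [15/16, 123/128)

Answer: bbf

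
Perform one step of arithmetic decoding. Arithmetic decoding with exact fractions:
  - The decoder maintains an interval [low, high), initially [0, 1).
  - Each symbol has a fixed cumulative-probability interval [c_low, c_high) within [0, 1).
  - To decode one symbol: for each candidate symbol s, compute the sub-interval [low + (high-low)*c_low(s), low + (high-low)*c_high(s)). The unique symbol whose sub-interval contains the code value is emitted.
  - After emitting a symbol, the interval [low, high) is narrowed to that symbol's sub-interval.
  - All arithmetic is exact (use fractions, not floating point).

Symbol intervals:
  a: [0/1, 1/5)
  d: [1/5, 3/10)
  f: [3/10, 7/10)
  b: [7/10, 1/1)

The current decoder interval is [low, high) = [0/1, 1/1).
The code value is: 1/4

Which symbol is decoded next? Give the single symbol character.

Answer: d

Derivation:
Interval width = high − low = 1/1 − 0/1 = 1/1
Scaled code = (code − low) / width = (1/4 − 0/1) / 1/1 = 1/4
  a: [0/1, 1/5) 
  d: [1/5, 3/10) ← scaled code falls here ✓
  f: [3/10, 7/10) 
  b: [7/10, 1/1) 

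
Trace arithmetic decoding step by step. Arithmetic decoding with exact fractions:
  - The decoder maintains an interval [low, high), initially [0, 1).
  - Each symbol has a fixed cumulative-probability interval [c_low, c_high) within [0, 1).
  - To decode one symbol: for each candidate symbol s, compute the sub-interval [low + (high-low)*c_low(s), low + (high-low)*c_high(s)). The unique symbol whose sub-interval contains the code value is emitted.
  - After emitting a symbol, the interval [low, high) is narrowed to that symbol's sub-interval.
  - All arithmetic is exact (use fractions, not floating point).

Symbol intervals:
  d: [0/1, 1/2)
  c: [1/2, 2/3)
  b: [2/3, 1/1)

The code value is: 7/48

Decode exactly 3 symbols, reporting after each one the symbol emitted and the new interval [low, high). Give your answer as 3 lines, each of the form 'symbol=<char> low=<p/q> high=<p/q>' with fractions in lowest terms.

Answer: symbol=d low=0/1 high=1/2
symbol=d low=0/1 high=1/4
symbol=c low=1/8 high=1/6

Derivation:
Step 1: interval [0/1, 1/1), width = 1/1 - 0/1 = 1/1
  'd': [0/1 + 1/1*0/1, 0/1 + 1/1*1/2) = [0/1, 1/2) <- contains code 7/48
  'c': [0/1 + 1/1*1/2, 0/1 + 1/1*2/3) = [1/2, 2/3)
  'b': [0/1 + 1/1*2/3, 0/1 + 1/1*1/1) = [2/3, 1/1)
  emit 'd', narrow to [0/1, 1/2)
Step 2: interval [0/1, 1/2), width = 1/2 - 0/1 = 1/2
  'd': [0/1 + 1/2*0/1, 0/1 + 1/2*1/2) = [0/1, 1/4) <- contains code 7/48
  'c': [0/1 + 1/2*1/2, 0/1 + 1/2*2/3) = [1/4, 1/3)
  'b': [0/1 + 1/2*2/3, 0/1 + 1/2*1/1) = [1/3, 1/2)
  emit 'd', narrow to [0/1, 1/4)
Step 3: interval [0/1, 1/4), width = 1/4 - 0/1 = 1/4
  'd': [0/1 + 1/4*0/1, 0/1 + 1/4*1/2) = [0/1, 1/8)
  'c': [0/1 + 1/4*1/2, 0/1 + 1/4*2/3) = [1/8, 1/6) <- contains code 7/48
  'b': [0/1 + 1/4*2/3, 0/1 + 1/4*1/1) = [1/6, 1/4)
  emit 'c', narrow to [1/8, 1/6)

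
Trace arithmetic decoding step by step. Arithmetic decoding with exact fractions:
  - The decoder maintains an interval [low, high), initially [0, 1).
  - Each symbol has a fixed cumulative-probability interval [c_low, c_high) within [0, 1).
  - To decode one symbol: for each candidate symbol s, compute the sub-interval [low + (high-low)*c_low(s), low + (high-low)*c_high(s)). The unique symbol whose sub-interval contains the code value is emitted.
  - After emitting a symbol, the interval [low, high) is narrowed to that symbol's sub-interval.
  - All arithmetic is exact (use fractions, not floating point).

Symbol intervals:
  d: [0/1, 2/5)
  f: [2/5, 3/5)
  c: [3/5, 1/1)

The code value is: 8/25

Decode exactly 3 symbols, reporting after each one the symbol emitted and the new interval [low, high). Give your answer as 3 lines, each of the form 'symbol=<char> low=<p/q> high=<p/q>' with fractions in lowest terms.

Step 1: interval [0/1, 1/1), width = 1/1 - 0/1 = 1/1
  'd': [0/1 + 1/1*0/1, 0/1 + 1/1*2/5) = [0/1, 2/5) <- contains code 8/25
  'f': [0/1 + 1/1*2/5, 0/1 + 1/1*3/5) = [2/5, 3/5)
  'c': [0/1 + 1/1*3/5, 0/1 + 1/1*1/1) = [3/5, 1/1)
  emit 'd', narrow to [0/1, 2/5)
Step 2: interval [0/1, 2/5), width = 2/5 - 0/1 = 2/5
  'd': [0/1 + 2/5*0/1, 0/1 + 2/5*2/5) = [0/1, 4/25)
  'f': [0/1 + 2/5*2/5, 0/1 + 2/5*3/5) = [4/25, 6/25)
  'c': [0/1 + 2/5*3/5, 0/1 + 2/5*1/1) = [6/25, 2/5) <- contains code 8/25
  emit 'c', narrow to [6/25, 2/5)
Step 3: interval [6/25, 2/5), width = 2/5 - 6/25 = 4/25
  'd': [6/25 + 4/25*0/1, 6/25 + 4/25*2/5) = [6/25, 38/125)
  'f': [6/25 + 4/25*2/5, 6/25 + 4/25*3/5) = [38/125, 42/125) <- contains code 8/25
  'c': [6/25 + 4/25*3/5, 6/25 + 4/25*1/1) = [42/125, 2/5)
  emit 'f', narrow to [38/125, 42/125)

Answer: symbol=d low=0/1 high=2/5
symbol=c low=6/25 high=2/5
symbol=f low=38/125 high=42/125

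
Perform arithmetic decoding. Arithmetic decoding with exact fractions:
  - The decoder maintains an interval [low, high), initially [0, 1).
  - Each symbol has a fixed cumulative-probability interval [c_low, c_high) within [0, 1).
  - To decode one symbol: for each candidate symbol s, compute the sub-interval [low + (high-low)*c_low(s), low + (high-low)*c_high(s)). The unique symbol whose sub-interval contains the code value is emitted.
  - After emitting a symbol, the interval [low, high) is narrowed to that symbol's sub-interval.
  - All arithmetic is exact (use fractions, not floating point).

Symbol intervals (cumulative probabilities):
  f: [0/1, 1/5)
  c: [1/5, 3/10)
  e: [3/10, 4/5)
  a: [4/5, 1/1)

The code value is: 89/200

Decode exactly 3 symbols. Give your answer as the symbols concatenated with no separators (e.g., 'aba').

Answer: eca

Derivation:
Step 1: interval [0/1, 1/1), width = 1/1 - 0/1 = 1/1
  'f': [0/1 + 1/1*0/1, 0/1 + 1/1*1/5) = [0/1, 1/5)
  'c': [0/1 + 1/1*1/5, 0/1 + 1/1*3/10) = [1/5, 3/10)
  'e': [0/1 + 1/1*3/10, 0/1 + 1/1*4/5) = [3/10, 4/5) <- contains code 89/200
  'a': [0/1 + 1/1*4/5, 0/1 + 1/1*1/1) = [4/5, 1/1)
  emit 'e', narrow to [3/10, 4/5)
Step 2: interval [3/10, 4/5), width = 4/5 - 3/10 = 1/2
  'f': [3/10 + 1/2*0/1, 3/10 + 1/2*1/5) = [3/10, 2/5)
  'c': [3/10 + 1/2*1/5, 3/10 + 1/2*3/10) = [2/5, 9/20) <- contains code 89/200
  'e': [3/10 + 1/2*3/10, 3/10 + 1/2*4/5) = [9/20, 7/10)
  'a': [3/10 + 1/2*4/5, 3/10 + 1/2*1/1) = [7/10, 4/5)
  emit 'c', narrow to [2/5, 9/20)
Step 3: interval [2/5, 9/20), width = 9/20 - 2/5 = 1/20
  'f': [2/5 + 1/20*0/1, 2/5 + 1/20*1/5) = [2/5, 41/100)
  'c': [2/5 + 1/20*1/5, 2/5 + 1/20*3/10) = [41/100, 83/200)
  'e': [2/5 + 1/20*3/10, 2/5 + 1/20*4/5) = [83/200, 11/25)
  'a': [2/5 + 1/20*4/5, 2/5 + 1/20*1/1) = [11/25, 9/20) <- contains code 89/200
  emit 'a', narrow to [11/25, 9/20)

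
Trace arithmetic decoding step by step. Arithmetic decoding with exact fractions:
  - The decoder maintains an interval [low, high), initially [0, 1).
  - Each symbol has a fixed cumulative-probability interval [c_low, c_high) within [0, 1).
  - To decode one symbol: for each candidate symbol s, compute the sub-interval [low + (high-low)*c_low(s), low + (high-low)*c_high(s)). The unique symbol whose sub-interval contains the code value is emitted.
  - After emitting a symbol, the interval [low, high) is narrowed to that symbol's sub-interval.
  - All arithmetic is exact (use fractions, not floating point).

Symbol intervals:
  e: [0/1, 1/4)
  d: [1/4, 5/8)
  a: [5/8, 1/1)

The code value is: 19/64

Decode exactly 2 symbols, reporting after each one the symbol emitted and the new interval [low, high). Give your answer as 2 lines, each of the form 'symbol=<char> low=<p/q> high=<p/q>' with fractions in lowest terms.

Answer: symbol=d low=1/4 high=5/8
symbol=e low=1/4 high=11/32

Derivation:
Step 1: interval [0/1, 1/1), width = 1/1 - 0/1 = 1/1
  'e': [0/1 + 1/1*0/1, 0/1 + 1/1*1/4) = [0/1, 1/4)
  'd': [0/1 + 1/1*1/4, 0/1 + 1/1*5/8) = [1/4, 5/8) <- contains code 19/64
  'a': [0/1 + 1/1*5/8, 0/1 + 1/1*1/1) = [5/8, 1/1)
  emit 'd', narrow to [1/4, 5/8)
Step 2: interval [1/4, 5/8), width = 5/8 - 1/4 = 3/8
  'e': [1/4 + 3/8*0/1, 1/4 + 3/8*1/4) = [1/4, 11/32) <- contains code 19/64
  'd': [1/4 + 3/8*1/4, 1/4 + 3/8*5/8) = [11/32, 31/64)
  'a': [1/4 + 3/8*5/8, 1/4 + 3/8*1/1) = [31/64, 5/8)
  emit 'e', narrow to [1/4, 11/32)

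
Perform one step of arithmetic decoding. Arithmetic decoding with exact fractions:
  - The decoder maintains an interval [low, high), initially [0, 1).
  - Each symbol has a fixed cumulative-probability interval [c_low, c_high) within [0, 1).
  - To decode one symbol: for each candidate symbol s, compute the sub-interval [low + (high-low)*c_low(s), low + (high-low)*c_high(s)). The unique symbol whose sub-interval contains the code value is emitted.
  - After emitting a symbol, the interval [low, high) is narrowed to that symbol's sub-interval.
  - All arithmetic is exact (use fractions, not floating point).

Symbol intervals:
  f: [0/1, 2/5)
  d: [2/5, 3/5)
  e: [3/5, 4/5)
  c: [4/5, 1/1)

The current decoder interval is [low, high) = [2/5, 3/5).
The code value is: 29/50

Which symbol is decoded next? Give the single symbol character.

Interval width = high − low = 3/5 − 2/5 = 1/5
Scaled code = (code − low) / width = (29/50 − 2/5) / 1/5 = 9/10
  f: [0/1, 2/5) 
  d: [2/5, 3/5) 
  e: [3/5, 4/5) 
  c: [4/5, 1/1) ← scaled code falls here ✓

Answer: c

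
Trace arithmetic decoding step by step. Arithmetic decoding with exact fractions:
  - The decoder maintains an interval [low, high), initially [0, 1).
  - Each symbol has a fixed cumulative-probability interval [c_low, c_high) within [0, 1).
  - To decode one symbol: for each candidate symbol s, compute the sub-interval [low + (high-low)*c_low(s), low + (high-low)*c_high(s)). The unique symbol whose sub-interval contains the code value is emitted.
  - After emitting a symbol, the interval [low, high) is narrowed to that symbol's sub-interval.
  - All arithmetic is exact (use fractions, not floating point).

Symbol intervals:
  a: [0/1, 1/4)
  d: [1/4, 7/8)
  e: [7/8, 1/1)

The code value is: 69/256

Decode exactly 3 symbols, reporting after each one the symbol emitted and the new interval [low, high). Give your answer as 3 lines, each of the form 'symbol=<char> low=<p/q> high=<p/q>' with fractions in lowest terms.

Step 1: interval [0/1, 1/1), width = 1/1 - 0/1 = 1/1
  'a': [0/1 + 1/1*0/1, 0/1 + 1/1*1/4) = [0/1, 1/4)
  'd': [0/1 + 1/1*1/4, 0/1 + 1/1*7/8) = [1/4, 7/8) <- contains code 69/256
  'e': [0/1 + 1/1*7/8, 0/1 + 1/1*1/1) = [7/8, 1/1)
  emit 'd', narrow to [1/4, 7/8)
Step 2: interval [1/4, 7/8), width = 7/8 - 1/4 = 5/8
  'a': [1/4 + 5/8*0/1, 1/4 + 5/8*1/4) = [1/4, 13/32) <- contains code 69/256
  'd': [1/4 + 5/8*1/4, 1/4 + 5/8*7/8) = [13/32, 51/64)
  'e': [1/4 + 5/8*7/8, 1/4 + 5/8*1/1) = [51/64, 7/8)
  emit 'a', narrow to [1/4, 13/32)
Step 3: interval [1/4, 13/32), width = 13/32 - 1/4 = 5/32
  'a': [1/4 + 5/32*0/1, 1/4 + 5/32*1/4) = [1/4, 37/128) <- contains code 69/256
  'd': [1/4 + 5/32*1/4, 1/4 + 5/32*7/8) = [37/128, 99/256)
  'e': [1/4 + 5/32*7/8, 1/4 + 5/32*1/1) = [99/256, 13/32)
  emit 'a', narrow to [1/4, 37/128)

Answer: symbol=d low=1/4 high=7/8
symbol=a low=1/4 high=13/32
symbol=a low=1/4 high=37/128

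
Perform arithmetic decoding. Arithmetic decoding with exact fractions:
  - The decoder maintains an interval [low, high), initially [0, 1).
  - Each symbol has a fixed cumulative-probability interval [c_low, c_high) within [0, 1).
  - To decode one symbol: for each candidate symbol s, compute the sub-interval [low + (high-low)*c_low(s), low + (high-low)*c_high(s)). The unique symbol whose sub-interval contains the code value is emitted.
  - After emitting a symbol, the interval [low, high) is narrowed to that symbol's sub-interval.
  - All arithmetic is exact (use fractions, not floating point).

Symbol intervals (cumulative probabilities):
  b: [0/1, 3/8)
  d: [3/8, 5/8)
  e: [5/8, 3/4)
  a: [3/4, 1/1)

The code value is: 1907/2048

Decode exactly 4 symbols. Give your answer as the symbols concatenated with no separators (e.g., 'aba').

Step 1: interval [0/1, 1/1), width = 1/1 - 0/1 = 1/1
  'b': [0/1 + 1/1*0/1, 0/1 + 1/1*3/8) = [0/1, 3/8)
  'd': [0/1 + 1/1*3/8, 0/1 + 1/1*5/8) = [3/8, 5/8)
  'e': [0/1 + 1/1*5/8, 0/1 + 1/1*3/4) = [5/8, 3/4)
  'a': [0/1 + 1/1*3/4, 0/1 + 1/1*1/1) = [3/4, 1/1) <- contains code 1907/2048
  emit 'a', narrow to [3/4, 1/1)
Step 2: interval [3/4, 1/1), width = 1/1 - 3/4 = 1/4
  'b': [3/4 + 1/4*0/1, 3/4 + 1/4*3/8) = [3/4, 27/32)
  'd': [3/4 + 1/4*3/8, 3/4 + 1/4*5/8) = [27/32, 29/32)
  'e': [3/4 + 1/4*5/8, 3/4 + 1/4*3/4) = [29/32, 15/16) <- contains code 1907/2048
  'a': [3/4 + 1/4*3/4, 3/4 + 1/4*1/1) = [15/16, 1/1)
  emit 'e', narrow to [29/32, 15/16)
Step 3: interval [29/32, 15/16), width = 15/16 - 29/32 = 1/32
  'b': [29/32 + 1/32*0/1, 29/32 + 1/32*3/8) = [29/32, 235/256)
  'd': [29/32 + 1/32*3/8, 29/32 + 1/32*5/8) = [235/256, 237/256)
  'e': [29/32 + 1/32*5/8, 29/32 + 1/32*3/4) = [237/256, 119/128)
  'a': [29/32 + 1/32*3/4, 29/32 + 1/32*1/1) = [119/128, 15/16) <- contains code 1907/2048
  emit 'a', narrow to [119/128, 15/16)
Step 4: interval [119/128, 15/16), width = 15/16 - 119/128 = 1/128
  'b': [119/128 + 1/128*0/1, 119/128 + 1/128*3/8) = [119/128, 955/1024) <- contains code 1907/2048
  'd': [119/128 + 1/128*3/8, 119/128 + 1/128*5/8) = [955/1024, 957/1024)
  'e': [119/128 + 1/128*5/8, 119/128 + 1/128*3/4) = [957/1024, 479/512)
  'a': [119/128 + 1/128*3/4, 119/128 + 1/128*1/1) = [479/512, 15/16)
  emit 'b', narrow to [119/128, 955/1024)

Answer: aeab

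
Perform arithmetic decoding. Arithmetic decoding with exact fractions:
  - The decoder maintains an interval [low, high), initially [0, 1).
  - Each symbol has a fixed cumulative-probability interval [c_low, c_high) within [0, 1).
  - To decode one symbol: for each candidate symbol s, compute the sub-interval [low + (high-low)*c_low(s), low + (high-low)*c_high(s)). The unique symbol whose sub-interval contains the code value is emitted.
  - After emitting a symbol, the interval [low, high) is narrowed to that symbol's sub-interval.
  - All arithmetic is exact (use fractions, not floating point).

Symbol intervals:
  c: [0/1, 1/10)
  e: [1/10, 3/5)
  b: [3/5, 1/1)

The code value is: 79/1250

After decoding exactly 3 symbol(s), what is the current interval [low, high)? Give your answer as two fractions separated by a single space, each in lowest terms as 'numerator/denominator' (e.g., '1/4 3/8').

Step 1: interval [0/1, 1/1), width = 1/1 - 0/1 = 1/1
  'c': [0/1 + 1/1*0/1, 0/1 + 1/1*1/10) = [0/1, 1/10) <- contains code 79/1250
  'e': [0/1 + 1/1*1/10, 0/1 + 1/1*3/5) = [1/10, 3/5)
  'b': [0/1 + 1/1*3/5, 0/1 + 1/1*1/1) = [3/5, 1/1)
  emit 'c', narrow to [0/1, 1/10)
Step 2: interval [0/1, 1/10), width = 1/10 - 0/1 = 1/10
  'c': [0/1 + 1/10*0/1, 0/1 + 1/10*1/10) = [0/1, 1/100)
  'e': [0/1 + 1/10*1/10, 0/1 + 1/10*3/5) = [1/100, 3/50)
  'b': [0/1 + 1/10*3/5, 0/1 + 1/10*1/1) = [3/50, 1/10) <- contains code 79/1250
  emit 'b', narrow to [3/50, 1/10)
Step 3: interval [3/50, 1/10), width = 1/10 - 3/50 = 1/25
  'c': [3/50 + 1/25*0/1, 3/50 + 1/25*1/10) = [3/50, 8/125) <- contains code 79/1250
  'e': [3/50 + 1/25*1/10, 3/50 + 1/25*3/5) = [8/125, 21/250)
  'b': [3/50 + 1/25*3/5, 3/50 + 1/25*1/1) = [21/250, 1/10)
  emit 'c', narrow to [3/50, 8/125)

Answer: 3/50 8/125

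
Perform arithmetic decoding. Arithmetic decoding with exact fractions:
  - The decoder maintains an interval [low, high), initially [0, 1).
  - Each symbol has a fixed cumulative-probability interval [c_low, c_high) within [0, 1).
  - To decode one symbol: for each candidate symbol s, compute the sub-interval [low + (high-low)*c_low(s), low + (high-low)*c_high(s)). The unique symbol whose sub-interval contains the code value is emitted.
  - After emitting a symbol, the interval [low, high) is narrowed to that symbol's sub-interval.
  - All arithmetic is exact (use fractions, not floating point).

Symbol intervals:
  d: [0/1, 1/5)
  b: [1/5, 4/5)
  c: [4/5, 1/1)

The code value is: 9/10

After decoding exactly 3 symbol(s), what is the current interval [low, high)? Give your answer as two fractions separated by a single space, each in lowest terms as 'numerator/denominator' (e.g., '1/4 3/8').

Answer: 108/125 117/125

Derivation:
Step 1: interval [0/1, 1/1), width = 1/1 - 0/1 = 1/1
  'd': [0/1 + 1/1*0/1, 0/1 + 1/1*1/5) = [0/1, 1/5)
  'b': [0/1 + 1/1*1/5, 0/1 + 1/1*4/5) = [1/5, 4/5)
  'c': [0/1 + 1/1*4/5, 0/1 + 1/1*1/1) = [4/5, 1/1) <- contains code 9/10
  emit 'c', narrow to [4/5, 1/1)
Step 2: interval [4/5, 1/1), width = 1/1 - 4/5 = 1/5
  'd': [4/5 + 1/5*0/1, 4/5 + 1/5*1/5) = [4/5, 21/25)
  'b': [4/5 + 1/5*1/5, 4/5 + 1/5*4/5) = [21/25, 24/25) <- contains code 9/10
  'c': [4/5 + 1/5*4/5, 4/5 + 1/5*1/1) = [24/25, 1/1)
  emit 'b', narrow to [21/25, 24/25)
Step 3: interval [21/25, 24/25), width = 24/25 - 21/25 = 3/25
  'd': [21/25 + 3/25*0/1, 21/25 + 3/25*1/5) = [21/25, 108/125)
  'b': [21/25 + 3/25*1/5, 21/25 + 3/25*4/5) = [108/125, 117/125) <- contains code 9/10
  'c': [21/25 + 3/25*4/5, 21/25 + 3/25*1/1) = [117/125, 24/25)
  emit 'b', narrow to [108/125, 117/125)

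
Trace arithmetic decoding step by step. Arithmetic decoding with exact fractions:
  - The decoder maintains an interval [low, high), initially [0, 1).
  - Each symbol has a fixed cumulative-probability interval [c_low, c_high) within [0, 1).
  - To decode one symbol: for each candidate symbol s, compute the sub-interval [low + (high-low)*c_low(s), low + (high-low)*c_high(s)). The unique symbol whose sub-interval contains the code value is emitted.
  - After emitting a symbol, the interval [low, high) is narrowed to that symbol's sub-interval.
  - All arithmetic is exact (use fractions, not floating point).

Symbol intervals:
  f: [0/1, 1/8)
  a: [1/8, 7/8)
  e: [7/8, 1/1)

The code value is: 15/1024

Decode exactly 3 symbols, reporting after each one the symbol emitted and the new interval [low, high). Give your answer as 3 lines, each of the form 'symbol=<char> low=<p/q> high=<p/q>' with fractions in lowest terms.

Step 1: interval [0/1, 1/1), width = 1/1 - 0/1 = 1/1
  'f': [0/1 + 1/1*0/1, 0/1 + 1/1*1/8) = [0/1, 1/8) <- contains code 15/1024
  'a': [0/1 + 1/1*1/8, 0/1 + 1/1*7/8) = [1/8, 7/8)
  'e': [0/1 + 1/1*7/8, 0/1 + 1/1*1/1) = [7/8, 1/1)
  emit 'f', narrow to [0/1, 1/8)
Step 2: interval [0/1, 1/8), width = 1/8 - 0/1 = 1/8
  'f': [0/1 + 1/8*0/1, 0/1 + 1/8*1/8) = [0/1, 1/64) <- contains code 15/1024
  'a': [0/1 + 1/8*1/8, 0/1 + 1/8*7/8) = [1/64, 7/64)
  'e': [0/1 + 1/8*7/8, 0/1 + 1/8*1/1) = [7/64, 1/8)
  emit 'f', narrow to [0/1, 1/64)
Step 3: interval [0/1, 1/64), width = 1/64 - 0/1 = 1/64
  'f': [0/1 + 1/64*0/1, 0/1 + 1/64*1/8) = [0/1, 1/512)
  'a': [0/1 + 1/64*1/8, 0/1 + 1/64*7/8) = [1/512, 7/512)
  'e': [0/1 + 1/64*7/8, 0/1 + 1/64*1/1) = [7/512, 1/64) <- contains code 15/1024
  emit 'e', narrow to [7/512, 1/64)

Answer: symbol=f low=0/1 high=1/8
symbol=f low=0/1 high=1/64
symbol=e low=7/512 high=1/64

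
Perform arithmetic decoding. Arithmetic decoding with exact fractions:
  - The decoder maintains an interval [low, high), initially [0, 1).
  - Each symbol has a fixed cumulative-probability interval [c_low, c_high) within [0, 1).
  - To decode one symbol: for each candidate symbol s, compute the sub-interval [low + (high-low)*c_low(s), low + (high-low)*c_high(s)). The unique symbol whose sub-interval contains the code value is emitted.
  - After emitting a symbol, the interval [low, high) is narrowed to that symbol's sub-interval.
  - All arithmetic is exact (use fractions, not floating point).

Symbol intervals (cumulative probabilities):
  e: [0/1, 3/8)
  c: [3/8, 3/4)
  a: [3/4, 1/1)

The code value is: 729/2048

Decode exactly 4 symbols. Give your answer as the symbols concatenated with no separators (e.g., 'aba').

Answer: eaae

Derivation:
Step 1: interval [0/1, 1/1), width = 1/1 - 0/1 = 1/1
  'e': [0/1 + 1/1*0/1, 0/1 + 1/1*3/8) = [0/1, 3/8) <- contains code 729/2048
  'c': [0/1 + 1/1*3/8, 0/1 + 1/1*3/4) = [3/8, 3/4)
  'a': [0/1 + 1/1*3/4, 0/1 + 1/1*1/1) = [3/4, 1/1)
  emit 'e', narrow to [0/1, 3/8)
Step 2: interval [0/1, 3/8), width = 3/8 - 0/1 = 3/8
  'e': [0/1 + 3/8*0/1, 0/1 + 3/8*3/8) = [0/1, 9/64)
  'c': [0/1 + 3/8*3/8, 0/1 + 3/8*3/4) = [9/64, 9/32)
  'a': [0/1 + 3/8*3/4, 0/1 + 3/8*1/1) = [9/32, 3/8) <- contains code 729/2048
  emit 'a', narrow to [9/32, 3/8)
Step 3: interval [9/32, 3/8), width = 3/8 - 9/32 = 3/32
  'e': [9/32 + 3/32*0/1, 9/32 + 3/32*3/8) = [9/32, 81/256)
  'c': [9/32 + 3/32*3/8, 9/32 + 3/32*3/4) = [81/256, 45/128)
  'a': [9/32 + 3/32*3/4, 9/32 + 3/32*1/1) = [45/128, 3/8) <- contains code 729/2048
  emit 'a', narrow to [45/128, 3/8)
Step 4: interval [45/128, 3/8), width = 3/8 - 45/128 = 3/128
  'e': [45/128 + 3/128*0/1, 45/128 + 3/128*3/8) = [45/128, 369/1024) <- contains code 729/2048
  'c': [45/128 + 3/128*3/8, 45/128 + 3/128*3/4) = [369/1024, 189/512)
  'a': [45/128 + 3/128*3/4, 45/128 + 3/128*1/1) = [189/512, 3/8)
  emit 'e', narrow to [45/128, 369/1024)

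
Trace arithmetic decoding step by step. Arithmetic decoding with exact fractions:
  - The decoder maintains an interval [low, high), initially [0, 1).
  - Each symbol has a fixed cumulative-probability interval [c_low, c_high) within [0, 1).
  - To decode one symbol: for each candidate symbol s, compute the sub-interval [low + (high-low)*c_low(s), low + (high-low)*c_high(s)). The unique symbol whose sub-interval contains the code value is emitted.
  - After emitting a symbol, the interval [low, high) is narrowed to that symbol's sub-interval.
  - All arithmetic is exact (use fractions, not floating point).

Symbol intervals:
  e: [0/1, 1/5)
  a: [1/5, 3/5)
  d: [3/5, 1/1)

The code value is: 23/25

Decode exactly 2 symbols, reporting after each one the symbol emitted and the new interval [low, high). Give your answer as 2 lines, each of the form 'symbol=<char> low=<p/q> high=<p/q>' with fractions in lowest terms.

Answer: symbol=d low=3/5 high=1/1
symbol=d low=21/25 high=1/1

Derivation:
Step 1: interval [0/1, 1/1), width = 1/1 - 0/1 = 1/1
  'e': [0/1 + 1/1*0/1, 0/1 + 1/1*1/5) = [0/1, 1/5)
  'a': [0/1 + 1/1*1/5, 0/1 + 1/1*3/5) = [1/5, 3/5)
  'd': [0/1 + 1/1*3/5, 0/1 + 1/1*1/1) = [3/5, 1/1) <- contains code 23/25
  emit 'd', narrow to [3/5, 1/1)
Step 2: interval [3/5, 1/1), width = 1/1 - 3/5 = 2/5
  'e': [3/5 + 2/5*0/1, 3/5 + 2/5*1/5) = [3/5, 17/25)
  'a': [3/5 + 2/5*1/5, 3/5 + 2/5*3/5) = [17/25, 21/25)
  'd': [3/5 + 2/5*3/5, 3/5 + 2/5*1/1) = [21/25, 1/1) <- contains code 23/25
  emit 'd', narrow to [21/25, 1/1)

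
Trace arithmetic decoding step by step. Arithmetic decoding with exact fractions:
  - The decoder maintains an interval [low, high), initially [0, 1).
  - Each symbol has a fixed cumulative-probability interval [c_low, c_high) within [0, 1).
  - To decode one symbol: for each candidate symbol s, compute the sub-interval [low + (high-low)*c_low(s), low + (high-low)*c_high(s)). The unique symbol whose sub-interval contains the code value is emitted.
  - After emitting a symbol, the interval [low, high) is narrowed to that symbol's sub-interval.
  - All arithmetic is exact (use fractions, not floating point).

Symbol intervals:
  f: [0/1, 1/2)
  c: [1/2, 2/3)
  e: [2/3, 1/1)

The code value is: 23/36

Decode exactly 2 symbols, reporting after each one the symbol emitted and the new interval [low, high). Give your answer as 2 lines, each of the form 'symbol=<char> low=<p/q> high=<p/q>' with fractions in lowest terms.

Step 1: interval [0/1, 1/1), width = 1/1 - 0/1 = 1/1
  'f': [0/1 + 1/1*0/1, 0/1 + 1/1*1/2) = [0/1, 1/2)
  'c': [0/1 + 1/1*1/2, 0/1 + 1/1*2/3) = [1/2, 2/3) <- contains code 23/36
  'e': [0/1 + 1/1*2/3, 0/1 + 1/1*1/1) = [2/3, 1/1)
  emit 'c', narrow to [1/2, 2/3)
Step 2: interval [1/2, 2/3), width = 2/3 - 1/2 = 1/6
  'f': [1/2 + 1/6*0/1, 1/2 + 1/6*1/2) = [1/2, 7/12)
  'c': [1/2 + 1/6*1/2, 1/2 + 1/6*2/3) = [7/12, 11/18)
  'e': [1/2 + 1/6*2/3, 1/2 + 1/6*1/1) = [11/18, 2/3) <- contains code 23/36
  emit 'e', narrow to [11/18, 2/3)

Answer: symbol=c low=1/2 high=2/3
symbol=e low=11/18 high=2/3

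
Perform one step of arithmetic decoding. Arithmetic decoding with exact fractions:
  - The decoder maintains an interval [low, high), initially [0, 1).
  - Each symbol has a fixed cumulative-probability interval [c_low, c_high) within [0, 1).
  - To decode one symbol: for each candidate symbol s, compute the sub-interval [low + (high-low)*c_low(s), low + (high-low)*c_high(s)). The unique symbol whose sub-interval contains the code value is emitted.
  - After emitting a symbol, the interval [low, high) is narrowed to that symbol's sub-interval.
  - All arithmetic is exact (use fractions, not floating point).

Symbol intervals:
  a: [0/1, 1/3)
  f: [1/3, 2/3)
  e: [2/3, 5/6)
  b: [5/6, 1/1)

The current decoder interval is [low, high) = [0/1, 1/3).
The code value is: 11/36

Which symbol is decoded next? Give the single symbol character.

Interval width = high − low = 1/3 − 0/1 = 1/3
Scaled code = (code − low) / width = (11/36 − 0/1) / 1/3 = 11/12
  a: [0/1, 1/3) 
  f: [1/3, 2/3) 
  e: [2/3, 5/6) 
  b: [5/6, 1/1) ← scaled code falls here ✓

Answer: b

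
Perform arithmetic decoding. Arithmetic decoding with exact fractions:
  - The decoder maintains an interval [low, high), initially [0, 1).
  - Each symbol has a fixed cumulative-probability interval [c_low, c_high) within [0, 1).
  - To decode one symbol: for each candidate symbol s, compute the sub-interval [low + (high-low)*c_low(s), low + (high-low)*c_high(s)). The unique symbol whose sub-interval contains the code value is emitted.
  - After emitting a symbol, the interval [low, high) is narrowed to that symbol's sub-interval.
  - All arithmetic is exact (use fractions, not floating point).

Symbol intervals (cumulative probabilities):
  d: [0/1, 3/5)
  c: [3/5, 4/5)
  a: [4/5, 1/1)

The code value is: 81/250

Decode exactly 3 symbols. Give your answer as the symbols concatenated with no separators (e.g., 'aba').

Step 1: interval [0/1, 1/1), width = 1/1 - 0/1 = 1/1
  'd': [0/1 + 1/1*0/1, 0/1 + 1/1*3/5) = [0/1, 3/5) <- contains code 81/250
  'c': [0/1 + 1/1*3/5, 0/1 + 1/1*4/5) = [3/5, 4/5)
  'a': [0/1 + 1/1*4/5, 0/1 + 1/1*1/1) = [4/5, 1/1)
  emit 'd', narrow to [0/1, 3/5)
Step 2: interval [0/1, 3/5), width = 3/5 - 0/1 = 3/5
  'd': [0/1 + 3/5*0/1, 0/1 + 3/5*3/5) = [0/1, 9/25) <- contains code 81/250
  'c': [0/1 + 3/5*3/5, 0/1 + 3/5*4/5) = [9/25, 12/25)
  'a': [0/1 + 3/5*4/5, 0/1 + 3/5*1/1) = [12/25, 3/5)
  emit 'd', narrow to [0/1, 9/25)
Step 3: interval [0/1, 9/25), width = 9/25 - 0/1 = 9/25
  'd': [0/1 + 9/25*0/1, 0/1 + 9/25*3/5) = [0/1, 27/125)
  'c': [0/1 + 9/25*3/5, 0/1 + 9/25*4/5) = [27/125, 36/125)
  'a': [0/1 + 9/25*4/5, 0/1 + 9/25*1/1) = [36/125, 9/25) <- contains code 81/250
  emit 'a', narrow to [36/125, 9/25)

Answer: dda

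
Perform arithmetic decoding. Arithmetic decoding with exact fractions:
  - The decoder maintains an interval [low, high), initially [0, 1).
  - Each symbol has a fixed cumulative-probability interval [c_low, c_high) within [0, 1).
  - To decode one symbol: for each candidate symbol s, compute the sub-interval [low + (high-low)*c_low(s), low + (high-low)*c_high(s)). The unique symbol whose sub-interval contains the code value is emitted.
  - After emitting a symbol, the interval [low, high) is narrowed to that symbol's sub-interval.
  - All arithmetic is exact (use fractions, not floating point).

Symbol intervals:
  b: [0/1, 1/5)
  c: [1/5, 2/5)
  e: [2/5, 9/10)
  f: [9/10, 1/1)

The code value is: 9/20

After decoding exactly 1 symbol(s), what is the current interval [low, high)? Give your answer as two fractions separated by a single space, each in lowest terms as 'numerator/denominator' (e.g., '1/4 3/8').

Answer: 2/5 9/10

Derivation:
Step 1: interval [0/1, 1/1), width = 1/1 - 0/1 = 1/1
  'b': [0/1 + 1/1*0/1, 0/1 + 1/1*1/5) = [0/1, 1/5)
  'c': [0/1 + 1/1*1/5, 0/1 + 1/1*2/5) = [1/5, 2/5)
  'e': [0/1 + 1/1*2/5, 0/1 + 1/1*9/10) = [2/5, 9/10) <- contains code 9/20
  'f': [0/1 + 1/1*9/10, 0/1 + 1/1*1/1) = [9/10, 1/1)
  emit 'e', narrow to [2/5, 9/10)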